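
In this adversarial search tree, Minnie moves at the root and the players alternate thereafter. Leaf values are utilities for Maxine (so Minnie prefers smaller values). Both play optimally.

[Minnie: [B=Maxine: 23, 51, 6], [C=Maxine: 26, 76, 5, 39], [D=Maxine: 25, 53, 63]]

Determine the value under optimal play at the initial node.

B (Maxine): max(23, 51, 6) = 51
C (Maxine): max(26, 76, 5, 39) = 76
D (Maxine): max(25, 53, 63) = 63
Root (Minnie): min(51, 76, 63) = 51

51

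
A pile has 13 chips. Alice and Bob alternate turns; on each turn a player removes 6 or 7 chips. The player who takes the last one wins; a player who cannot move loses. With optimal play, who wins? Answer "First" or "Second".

Positions where the player to move wins (W) vs loses (L):
i:   0  1  2  3  4  5  6  7  8  9 10 11 12 13
     L  L  L  L  L  L  W  W  W  W  W  W  W  L
Position 13 is L, so the second player wins.

Second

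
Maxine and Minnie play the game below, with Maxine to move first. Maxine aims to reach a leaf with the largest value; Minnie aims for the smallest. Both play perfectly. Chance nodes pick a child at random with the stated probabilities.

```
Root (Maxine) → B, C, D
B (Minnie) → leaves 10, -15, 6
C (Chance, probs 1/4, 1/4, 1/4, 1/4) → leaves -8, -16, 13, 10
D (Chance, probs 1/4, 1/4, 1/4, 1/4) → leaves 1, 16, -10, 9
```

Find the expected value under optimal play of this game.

4

B (Minnie): min(10, -15, 6) = -15
C (Chance): 1/4·-8 + 1/4·-16 + 1/4·13 + 1/4·10 = -0.25
D (Chance): 1/4·1 + 1/4·16 + 1/4·-10 + 1/4·9 = 4
Root (Maxine): max(-15, -0.25, 4) = 4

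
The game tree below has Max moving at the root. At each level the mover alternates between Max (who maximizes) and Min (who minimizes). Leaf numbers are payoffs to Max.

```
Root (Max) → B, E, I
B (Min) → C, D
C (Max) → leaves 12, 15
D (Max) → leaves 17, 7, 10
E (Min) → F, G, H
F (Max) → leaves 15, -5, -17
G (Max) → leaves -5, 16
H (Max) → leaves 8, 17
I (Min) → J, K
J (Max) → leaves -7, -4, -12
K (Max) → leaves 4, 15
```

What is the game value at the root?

C (Max): max(12, 15) = 15
D (Max): max(17, 7, 10) = 17
B (Min): min(15, 17) = 15
F (Max): max(15, -5, -17) = 15
G (Max): max(-5, 16) = 16
H (Max): max(8, 17) = 17
E (Min): min(15, 16, 17) = 15
J (Max): max(-7, -4, -12) = -4
K (Max): max(4, 15) = 15
I (Min): min(-4, 15) = -4
Root (Max): max(15, 15, -4) = 15

15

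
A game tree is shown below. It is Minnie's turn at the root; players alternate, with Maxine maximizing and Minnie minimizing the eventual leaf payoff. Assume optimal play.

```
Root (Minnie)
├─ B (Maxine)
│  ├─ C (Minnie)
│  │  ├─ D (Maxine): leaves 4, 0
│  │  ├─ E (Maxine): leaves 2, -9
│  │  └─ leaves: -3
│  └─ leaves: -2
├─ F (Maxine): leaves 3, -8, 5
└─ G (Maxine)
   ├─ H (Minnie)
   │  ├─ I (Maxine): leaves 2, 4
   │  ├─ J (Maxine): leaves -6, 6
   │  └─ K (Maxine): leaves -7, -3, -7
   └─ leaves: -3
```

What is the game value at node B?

-2

D: max(4, 0) = 4
E: max(2, -9) = 2
C: min(4, 2, -3) = -3
B: max(-3, -2) = -2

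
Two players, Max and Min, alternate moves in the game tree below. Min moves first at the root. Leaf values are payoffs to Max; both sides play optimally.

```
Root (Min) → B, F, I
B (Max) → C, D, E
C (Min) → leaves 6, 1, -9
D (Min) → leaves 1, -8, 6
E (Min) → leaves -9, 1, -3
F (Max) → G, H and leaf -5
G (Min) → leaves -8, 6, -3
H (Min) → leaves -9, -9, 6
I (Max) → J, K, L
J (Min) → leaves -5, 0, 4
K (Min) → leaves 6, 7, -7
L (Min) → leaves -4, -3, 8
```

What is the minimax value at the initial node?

C (Min): min(6, 1, -9) = -9
D (Min): min(1, -8, 6) = -8
E (Min): min(-9, 1, -3) = -9
B (Max): max(-9, -8, -9) = -8
G (Min): min(-8, 6, -3) = -8
H (Min): min(-9, -9, 6) = -9
F (Max): max(-8, -9, -5) = -5
J (Min): min(-5, 0, 4) = -5
K (Min): min(6, 7, -7) = -7
L (Min): min(-4, -3, 8) = -4
I (Max): max(-5, -7, -4) = -4
Root (Min): min(-8, -5, -4) = -8

-8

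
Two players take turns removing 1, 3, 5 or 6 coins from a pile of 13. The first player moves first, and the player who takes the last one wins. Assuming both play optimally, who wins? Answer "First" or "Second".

Second

Mark each pile size as W (mover wins) or L (mover loses):
i:   0  1  2  3  4  5  6  7  8  9 10 11 12 13
     L  W  L  W  L  W  W  W  W  W  W  L  W  L
Position 13 is L, so the second player wins.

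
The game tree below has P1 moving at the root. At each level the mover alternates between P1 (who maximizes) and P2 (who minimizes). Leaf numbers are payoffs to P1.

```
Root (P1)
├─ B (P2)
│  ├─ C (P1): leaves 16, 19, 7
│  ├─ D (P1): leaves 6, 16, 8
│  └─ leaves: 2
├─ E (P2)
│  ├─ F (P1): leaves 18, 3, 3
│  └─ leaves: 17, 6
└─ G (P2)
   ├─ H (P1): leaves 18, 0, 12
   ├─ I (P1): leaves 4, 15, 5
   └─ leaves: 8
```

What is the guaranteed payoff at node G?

H: max(18, 0, 12) = 18
I: max(4, 15, 5) = 15
G: min(18, 15, 8) = 8

8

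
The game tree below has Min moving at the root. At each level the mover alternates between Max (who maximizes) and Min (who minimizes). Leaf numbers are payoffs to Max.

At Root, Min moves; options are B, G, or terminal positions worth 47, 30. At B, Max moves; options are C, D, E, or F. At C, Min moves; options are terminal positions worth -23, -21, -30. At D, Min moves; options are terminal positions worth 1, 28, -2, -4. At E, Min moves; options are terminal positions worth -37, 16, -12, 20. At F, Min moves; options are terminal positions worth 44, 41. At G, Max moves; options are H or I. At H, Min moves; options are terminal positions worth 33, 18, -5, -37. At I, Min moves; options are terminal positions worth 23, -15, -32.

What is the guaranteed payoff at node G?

-32

H: min(33, 18, -5, -37) = -37
I: min(23, -15, -32) = -32
G: max(-37, -32) = -32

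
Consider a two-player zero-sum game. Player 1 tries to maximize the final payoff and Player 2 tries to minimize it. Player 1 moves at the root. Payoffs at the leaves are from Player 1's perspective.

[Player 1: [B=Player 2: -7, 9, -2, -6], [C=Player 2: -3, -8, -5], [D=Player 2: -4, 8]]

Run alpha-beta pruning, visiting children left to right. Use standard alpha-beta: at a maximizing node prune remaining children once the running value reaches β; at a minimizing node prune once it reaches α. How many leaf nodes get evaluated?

B [α=-∞,β=+∞]: v=-7
C [α=-7,β=+∞]: v=-8 after child 2 ≤ α → α-cutoff, skip 1
D [α=-7,β=+∞]: v=-4
Root [α=-∞,β=+∞]: v=-4
Leaves evaluated: 8 of 9.

8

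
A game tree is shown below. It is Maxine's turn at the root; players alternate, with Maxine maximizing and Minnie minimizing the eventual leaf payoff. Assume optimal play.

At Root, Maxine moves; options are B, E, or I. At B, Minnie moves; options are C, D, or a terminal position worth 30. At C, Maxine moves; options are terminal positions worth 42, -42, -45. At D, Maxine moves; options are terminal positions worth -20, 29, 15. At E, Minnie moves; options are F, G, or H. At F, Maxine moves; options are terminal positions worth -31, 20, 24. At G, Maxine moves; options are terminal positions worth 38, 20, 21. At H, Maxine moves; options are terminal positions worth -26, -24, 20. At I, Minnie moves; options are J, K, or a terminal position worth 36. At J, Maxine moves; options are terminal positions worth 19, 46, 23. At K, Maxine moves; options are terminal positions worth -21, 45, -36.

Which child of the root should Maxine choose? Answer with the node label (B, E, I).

C (Maxine): max(42, -42, -45) = 42
D (Maxine): max(-20, 29, 15) = 29
B (Minnie): min(42, 29, 30) = 29
F (Maxine): max(-31, 20, 24) = 24
G (Maxine): max(38, 20, 21) = 38
H (Maxine): max(-26, -24, 20) = 20
E (Minnie): min(24, 38, 20) = 20
J (Maxine): max(19, 46, 23) = 46
K (Maxine): max(-21, 45, -36) = 45
I (Minnie): min(46, 45, 36) = 36
Root (Maxine): max(29, 20, 36) = 36
Maxine picks the child with the highest value: I (value 36).

I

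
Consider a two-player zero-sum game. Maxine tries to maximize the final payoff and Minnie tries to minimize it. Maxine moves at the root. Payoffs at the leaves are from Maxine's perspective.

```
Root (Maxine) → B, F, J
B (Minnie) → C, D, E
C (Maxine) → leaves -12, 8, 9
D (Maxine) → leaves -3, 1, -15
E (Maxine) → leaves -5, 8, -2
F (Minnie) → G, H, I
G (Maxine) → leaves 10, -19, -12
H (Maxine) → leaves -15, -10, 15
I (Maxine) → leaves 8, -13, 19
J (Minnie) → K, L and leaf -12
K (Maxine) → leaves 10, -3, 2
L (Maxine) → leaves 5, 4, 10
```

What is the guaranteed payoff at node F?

10

G: max(10, -19, -12) = 10
H: max(-15, -10, 15) = 15
I: max(8, -13, 19) = 19
F: min(10, 15, 19) = 10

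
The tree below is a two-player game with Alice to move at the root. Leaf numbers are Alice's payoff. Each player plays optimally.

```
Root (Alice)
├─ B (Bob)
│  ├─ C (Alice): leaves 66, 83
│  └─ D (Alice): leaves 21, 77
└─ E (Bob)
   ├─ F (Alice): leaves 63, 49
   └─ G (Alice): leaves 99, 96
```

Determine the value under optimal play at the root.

77

C (Alice): max(66, 83) = 83
D (Alice): max(21, 77) = 77
B (Bob): min(83, 77) = 77
F (Alice): max(63, 49) = 63
G (Alice): max(99, 96) = 99
E (Bob): min(63, 99) = 63
Root (Alice): max(77, 63) = 77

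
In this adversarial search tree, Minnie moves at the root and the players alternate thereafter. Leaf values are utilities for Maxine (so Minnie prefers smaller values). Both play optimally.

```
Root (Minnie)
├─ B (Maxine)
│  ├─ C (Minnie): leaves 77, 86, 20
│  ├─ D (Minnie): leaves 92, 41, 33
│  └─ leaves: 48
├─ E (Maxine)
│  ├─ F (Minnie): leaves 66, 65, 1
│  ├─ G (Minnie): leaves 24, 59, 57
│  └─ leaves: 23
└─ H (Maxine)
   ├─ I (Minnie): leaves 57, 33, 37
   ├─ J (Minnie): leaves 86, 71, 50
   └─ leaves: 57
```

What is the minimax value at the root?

24

C (Minnie): min(77, 86, 20) = 20
D (Minnie): min(92, 41, 33) = 33
B (Maxine): max(20, 33, 48) = 48
F (Minnie): min(66, 65, 1) = 1
G (Minnie): min(24, 59, 57) = 24
E (Maxine): max(1, 24, 23) = 24
I (Minnie): min(57, 33, 37) = 33
J (Minnie): min(86, 71, 50) = 50
H (Maxine): max(33, 50, 57) = 57
Root (Minnie): min(48, 24, 57) = 24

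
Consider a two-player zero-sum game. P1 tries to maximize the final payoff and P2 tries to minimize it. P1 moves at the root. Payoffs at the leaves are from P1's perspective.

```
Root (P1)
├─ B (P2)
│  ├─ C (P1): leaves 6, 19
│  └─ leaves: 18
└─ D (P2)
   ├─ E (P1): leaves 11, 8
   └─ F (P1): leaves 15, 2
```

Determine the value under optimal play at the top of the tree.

18

C (P1): max(6, 19) = 19
B (P2): min(19, 18) = 18
E (P1): max(11, 8) = 11
F (P1): max(15, 2) = 15
D (P2): min(11, 15) = 11
Root (P1): max(18, 11) = 18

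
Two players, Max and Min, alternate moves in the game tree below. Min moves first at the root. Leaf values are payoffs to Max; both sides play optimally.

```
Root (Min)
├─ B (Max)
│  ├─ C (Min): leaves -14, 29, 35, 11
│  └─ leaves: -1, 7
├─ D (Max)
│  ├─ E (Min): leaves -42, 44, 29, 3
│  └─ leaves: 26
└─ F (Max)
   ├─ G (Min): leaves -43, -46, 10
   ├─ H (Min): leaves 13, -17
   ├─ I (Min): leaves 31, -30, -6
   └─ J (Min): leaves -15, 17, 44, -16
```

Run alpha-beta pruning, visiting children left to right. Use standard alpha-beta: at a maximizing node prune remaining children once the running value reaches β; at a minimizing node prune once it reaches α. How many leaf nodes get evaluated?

C [α=-∞,β=+∞]: v=-14
B [α=-∞,β=+∞]: v=7
E [α=-∞,β=7]: v=-42
D [α=-∞,β=7]: v=26
G [α=-∞,β=7]: v=-46
H [α=-46,β=7]: v=-17
I [α=-17,β=7]: v=-30 after child 2 ≤ α → α-cutoff, skip 1
J [α=-17,β=7]: v=-16
F [α=-∞,β=7]: v=-16
Root [α=-∞,β=+∞]: v=-16
Leaves evaluated: 22 of 23.

22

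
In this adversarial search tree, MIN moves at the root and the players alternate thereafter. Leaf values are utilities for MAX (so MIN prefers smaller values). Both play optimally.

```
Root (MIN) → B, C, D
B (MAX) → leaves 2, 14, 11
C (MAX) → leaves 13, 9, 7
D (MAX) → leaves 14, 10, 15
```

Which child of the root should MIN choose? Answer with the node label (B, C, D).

B (MAX): max(2, 14, 11) = 14
C (MAX): max(13, 9, 7) = 13
D (MAX): max(14, 10, 15) = 15
Root (MIN): min(14, 13, 15) = 13
MIN picks the child with the lowest value: C (value 13).

C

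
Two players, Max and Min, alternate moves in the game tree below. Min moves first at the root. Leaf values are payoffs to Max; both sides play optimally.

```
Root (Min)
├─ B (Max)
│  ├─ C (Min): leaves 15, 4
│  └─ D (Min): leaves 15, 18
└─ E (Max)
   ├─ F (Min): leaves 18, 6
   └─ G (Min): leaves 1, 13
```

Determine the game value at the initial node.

C (Min): min(15, 4) = 4
D (Min): min(15, 18) = 15
B (Max): max(4, 15) = 15
F (Min): min(18, 6) = 6
G (Min): min(1, 13) = 1
E (Max): max(6, 1) = 6
Root (Min): min(15, 6) = 6

6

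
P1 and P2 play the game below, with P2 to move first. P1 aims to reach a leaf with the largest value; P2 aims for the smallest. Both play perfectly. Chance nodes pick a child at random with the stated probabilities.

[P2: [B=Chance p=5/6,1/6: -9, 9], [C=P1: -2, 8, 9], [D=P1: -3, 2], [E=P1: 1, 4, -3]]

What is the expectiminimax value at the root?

-6

B (Chance): 5/6·-9 + 1/6·9 = -6
C (P1): max(-2, 8, 9) = 9
D (P1): max(-3, 2) = 2
E (P1): max(1, 4, -3) = 4
Root (P2): min(-6, 9, 2, 4) = -6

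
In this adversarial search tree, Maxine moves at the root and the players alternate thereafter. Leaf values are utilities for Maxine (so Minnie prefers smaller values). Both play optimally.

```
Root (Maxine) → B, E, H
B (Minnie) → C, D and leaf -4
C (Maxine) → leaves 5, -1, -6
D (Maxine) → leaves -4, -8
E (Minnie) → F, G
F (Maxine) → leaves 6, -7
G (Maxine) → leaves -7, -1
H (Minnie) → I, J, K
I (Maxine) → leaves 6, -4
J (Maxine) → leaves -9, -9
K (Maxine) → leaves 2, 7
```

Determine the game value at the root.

-1

C (Maxine): max(5, -1, -6) = 5
D (Maxine): max(-4, -8) = -4
B (Minnie): min(5, -4, -4) = -4
F (Maxine): max(6, -7) = 6
G (Maxine): max(-7, -1) = -1
E (Minnie): min(6, -1) = -1
I (Maxine): max(6, -4) = 6
J (Maxine): max(-9, -9) = -9
K (Maxine): max(2, 7) = 7
H (Minnie): min(6, -9, 7) = -9
Root (Maxine): max(-4, -1, -9) = -1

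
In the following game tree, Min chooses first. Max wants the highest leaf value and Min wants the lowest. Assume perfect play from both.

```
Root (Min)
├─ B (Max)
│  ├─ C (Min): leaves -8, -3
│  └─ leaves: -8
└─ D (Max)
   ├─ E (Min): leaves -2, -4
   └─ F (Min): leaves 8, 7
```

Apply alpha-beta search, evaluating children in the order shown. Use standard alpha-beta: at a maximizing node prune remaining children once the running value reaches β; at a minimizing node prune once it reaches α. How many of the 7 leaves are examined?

5

C [α=-∞,β=+∞]: v=-8
B [α=-∞,β=+∞]: v=-8
E [α=-∞,β=-8]: v=-4
D [α=-∞,β=-8]: v=-4 after child 1 ≥ β → β-cutoff, skip 1
Root [α=-∞,β=+∞]: v=-8
Leaves evaluated: 5 of 7.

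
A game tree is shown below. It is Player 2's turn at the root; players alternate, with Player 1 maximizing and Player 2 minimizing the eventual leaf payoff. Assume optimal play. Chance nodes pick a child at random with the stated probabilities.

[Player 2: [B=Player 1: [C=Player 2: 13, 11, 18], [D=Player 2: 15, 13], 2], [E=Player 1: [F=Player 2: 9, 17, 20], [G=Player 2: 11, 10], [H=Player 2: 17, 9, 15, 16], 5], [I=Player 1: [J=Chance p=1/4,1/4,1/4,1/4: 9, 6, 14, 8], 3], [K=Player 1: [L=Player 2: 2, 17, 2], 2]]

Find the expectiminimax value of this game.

C (Player 2): min(13, 11, 18) = 11
D (Player 2): min(15, 13) = 13
B (Player 1): max(11, 13, 2) = 13
F (Player 2): min(9, 17, 20) = 9
G (Player 2): min(11, 10) = 10
H (Player 2): min(17, 9, 15, 16) = 9
E (Player 1): max(9, 10, 9, 5) = 10
J (Chance): 1/4·9 + 1/4·6 + 1/4·14 + 1/4·8 = 9.25
I (Player 1): max(9.25, 3) = 9.25
L (Player 2): min(2, 17, 2) = 2
K (Player 1): max(2, 2) = 2
Root (Player 2): min(13, 10, 9.25, 2) = 2

2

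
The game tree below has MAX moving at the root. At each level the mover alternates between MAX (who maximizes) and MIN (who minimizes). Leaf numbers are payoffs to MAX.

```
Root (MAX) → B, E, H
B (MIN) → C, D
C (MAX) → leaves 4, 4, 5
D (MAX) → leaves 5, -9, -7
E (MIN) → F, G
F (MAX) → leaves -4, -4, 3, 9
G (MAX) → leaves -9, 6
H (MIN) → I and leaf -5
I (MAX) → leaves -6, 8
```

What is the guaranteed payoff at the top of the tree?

6

C (MAX): max(4, 4, 5) = 5
D (MAX): max(5, -9, -7) = 5
B (MIN): min(5, 5) = 5
F (MAX): max(-4, -4, 3, 9) = 9
G (MAX): max(-9, 6) = 6
E (MIN): min(9, 6) = 6
I (MAX): max(-6, 8) = 8
H (MIN): min(8, -5) = -5
Root (MAX): max(5, 6, -5) = 6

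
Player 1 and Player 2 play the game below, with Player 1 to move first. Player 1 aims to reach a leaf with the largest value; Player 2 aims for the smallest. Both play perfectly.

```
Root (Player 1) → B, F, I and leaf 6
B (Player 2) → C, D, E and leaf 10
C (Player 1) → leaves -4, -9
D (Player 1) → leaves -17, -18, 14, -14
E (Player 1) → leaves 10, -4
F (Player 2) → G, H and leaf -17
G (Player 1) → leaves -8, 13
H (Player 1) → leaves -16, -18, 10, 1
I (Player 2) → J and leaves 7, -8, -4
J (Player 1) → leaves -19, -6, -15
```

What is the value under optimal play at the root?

C (Player 1): max(-4, -9) = -4
D (Player 1): max(-17, -18, 14, -14) = 14
E (Player 1): max(10, -4) = 10
B (Player 2): min(-4, 14, 10, 10) = -4
G (Player 1): max(-8, 13) = 13
H (Player 1): max(-16, -18, 10, 1) = 10
F (Player 2): min(13, 10, -17) = -17
J (Player 1): max(-19, -6, -15) = -6
I (Player 2): min(-6, 7, -8, -4) = -8
Root (Player 1): max(-4, -17, -8, 6) = 6

6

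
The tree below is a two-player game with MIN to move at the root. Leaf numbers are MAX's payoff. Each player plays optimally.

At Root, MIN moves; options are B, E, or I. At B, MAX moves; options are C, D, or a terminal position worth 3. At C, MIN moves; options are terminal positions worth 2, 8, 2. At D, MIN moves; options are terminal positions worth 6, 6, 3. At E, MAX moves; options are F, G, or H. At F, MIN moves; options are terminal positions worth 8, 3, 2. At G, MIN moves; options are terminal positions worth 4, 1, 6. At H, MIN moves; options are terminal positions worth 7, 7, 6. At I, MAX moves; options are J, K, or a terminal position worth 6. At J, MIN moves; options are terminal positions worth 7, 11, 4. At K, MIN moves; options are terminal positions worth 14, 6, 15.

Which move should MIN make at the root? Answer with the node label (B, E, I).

C (MIN): min(2, 8, 2) = 2
D (MIN): min(6, 6, 3) = 3
B (MAX): max(2, 3, 3) = 3
F (MIN): min(8, 3, 2) = 2
G (MIN): min(4, 1, 6) = 1
H (MIN): min(7, 7, 6) = 6
E (MAX): max(2, 1, 6) = 6
J (MIN): min(7, 11, 4) = 4
K (MIN): min(14, 6, 15) = 6
I (MAX): max(4, 6, 6) = 6
Root (MIN): min(3, 6, 6) = 3
MIN picks the child with the lowest value: B (value 3).

B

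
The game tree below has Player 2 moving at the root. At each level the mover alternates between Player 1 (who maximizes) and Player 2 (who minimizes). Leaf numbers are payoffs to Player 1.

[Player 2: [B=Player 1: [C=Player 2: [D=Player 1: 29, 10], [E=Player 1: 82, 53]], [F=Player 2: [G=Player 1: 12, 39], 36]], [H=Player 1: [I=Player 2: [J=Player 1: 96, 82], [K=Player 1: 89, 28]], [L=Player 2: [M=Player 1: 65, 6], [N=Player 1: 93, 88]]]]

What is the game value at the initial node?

D (Player 1): max(29, 10) = 29
E (Player 1): max(82, 53) = 82
C (Player 2): min(29, 82) = 29
G (Player 1): max(12, 39) = 39
F (Player 2): min(39, 36) = 36
B (Player 1): max(29, 36) = 36
J (Player 1): max(96, 82) = 96
K (Player 1): max(89, 28) = 89
I (Player 2): min(96, 89) = 89
M (Player 1): max(65, 6) = 65
N (Player 1): max(93, 88) = 93
L (Player 2): min(65, 93) = 65
H (Player 1): max(89, 65) = 89
Root (Player 2): min(36, 89) = 36

36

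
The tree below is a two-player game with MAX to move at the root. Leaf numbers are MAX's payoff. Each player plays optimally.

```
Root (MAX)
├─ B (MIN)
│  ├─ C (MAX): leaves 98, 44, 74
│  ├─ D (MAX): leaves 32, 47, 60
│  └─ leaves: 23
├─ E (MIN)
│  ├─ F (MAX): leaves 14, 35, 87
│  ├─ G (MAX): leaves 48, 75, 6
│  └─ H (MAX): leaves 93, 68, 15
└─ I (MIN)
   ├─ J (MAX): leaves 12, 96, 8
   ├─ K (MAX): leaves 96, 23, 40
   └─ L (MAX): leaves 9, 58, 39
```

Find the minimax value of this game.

C (MAX): max(98, 44, 74) = 98
D (MAX): max(32, 47, 60) = 60
B (MIN): min(98, 60, 23) = 23
F (MAX): max(14, 35, 87) = 87
G (MAX): max(48, 75, 6) = 75
H (MAX): max(93, 68, 15) = 93
E (MIN): min(87, 75, 93) = 75
J (MAX): max(12, 96, 8) = 96
K (MAX): max(96, 23, 40) = 96
L (MAX): max(9, 58, 39) = 58
I (MIN): min(96, 96, 58) = 58
Root (MAX): max(23, 75, 58) = 75

75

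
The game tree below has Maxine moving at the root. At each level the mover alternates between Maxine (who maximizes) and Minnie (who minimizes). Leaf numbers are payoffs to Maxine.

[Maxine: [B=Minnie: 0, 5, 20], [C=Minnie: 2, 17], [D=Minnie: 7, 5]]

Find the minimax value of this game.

5

B (Minnie): min(0, 5, 20) = 0
C (Minnie): min(2, 17) = 2
D (Minnie): min(7, 5) = 5
Root (Maxine): max(0, 2, 5) = 5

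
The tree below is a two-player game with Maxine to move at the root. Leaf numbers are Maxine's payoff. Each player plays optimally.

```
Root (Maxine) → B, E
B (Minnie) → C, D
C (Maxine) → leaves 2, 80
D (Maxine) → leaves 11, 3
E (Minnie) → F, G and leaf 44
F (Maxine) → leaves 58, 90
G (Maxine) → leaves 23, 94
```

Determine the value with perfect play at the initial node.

C (Maxine): max(2, 80) = 80
D (Maxine): max(11, 3) = 11
B (Minnie): min(80, 11) = 11
F (Maxine): max(58, 90) = 90
G (Maxine): max(23, 94) = 94
E (Minnie): min(90, 94, 44) = 44
Root (Maxine): max(11, 44) = 44

44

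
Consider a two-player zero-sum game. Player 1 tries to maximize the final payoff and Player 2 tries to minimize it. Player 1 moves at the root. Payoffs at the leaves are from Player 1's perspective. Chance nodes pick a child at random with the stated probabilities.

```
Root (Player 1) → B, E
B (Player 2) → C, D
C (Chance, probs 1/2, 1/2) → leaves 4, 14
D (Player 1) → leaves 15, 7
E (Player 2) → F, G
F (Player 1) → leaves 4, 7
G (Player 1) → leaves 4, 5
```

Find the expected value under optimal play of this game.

C (Chance): 1/2·4 + 1/2·14 = 9
D (Player 1): max(15, 7) = 15
B (Player 2): min(9, 15) = 9
F (Player 1): max(4, 7) = 7
G (Player 1): max(4, 5) = 5
E (Player 2): min(7, 5) = 5
Root (Player 1): max(9, 5) = 9

9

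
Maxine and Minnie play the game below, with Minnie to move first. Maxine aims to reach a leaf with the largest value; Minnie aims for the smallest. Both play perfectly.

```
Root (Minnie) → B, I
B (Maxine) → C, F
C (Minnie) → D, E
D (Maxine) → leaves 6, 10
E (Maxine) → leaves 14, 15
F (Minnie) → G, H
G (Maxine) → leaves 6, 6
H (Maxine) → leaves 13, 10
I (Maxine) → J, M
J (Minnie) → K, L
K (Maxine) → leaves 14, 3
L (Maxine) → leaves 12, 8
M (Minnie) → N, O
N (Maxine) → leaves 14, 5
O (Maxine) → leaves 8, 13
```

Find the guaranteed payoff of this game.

10

D (Maxine): max(6, 10) = 10
E (Maxine): max(14, 15) = 15
C (Minnie): min(10, 15) = 10
G (Maxine): max(6, 6) = 6
H (Maxine): max(13, 10) = 13
F (Minnie): min(6, 13) = 6
B (Maxine): max(10, 6) = 10
K (Maxine): max(14, 3) = 14
L (Maxine): max(12, 8) = 12
J (Minnie): min(14, 12) = 12
N (Maxine): max(14, 5) = 14
O (Maxine): max(8, 13) = 13
M (Minnie): min(14, 13) = 13
I (Maxine): max(12, 13) = 13
Root (Minnie): min(10, 13) = 10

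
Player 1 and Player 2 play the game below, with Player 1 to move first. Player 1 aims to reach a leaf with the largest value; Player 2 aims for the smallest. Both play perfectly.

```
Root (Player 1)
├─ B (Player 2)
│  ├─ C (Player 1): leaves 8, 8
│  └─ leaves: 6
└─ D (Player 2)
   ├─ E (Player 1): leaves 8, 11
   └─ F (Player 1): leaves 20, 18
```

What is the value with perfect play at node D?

E: max(8, 11) = 11
F: max(20, 18) = 20
D: min(11, 20) = 11

11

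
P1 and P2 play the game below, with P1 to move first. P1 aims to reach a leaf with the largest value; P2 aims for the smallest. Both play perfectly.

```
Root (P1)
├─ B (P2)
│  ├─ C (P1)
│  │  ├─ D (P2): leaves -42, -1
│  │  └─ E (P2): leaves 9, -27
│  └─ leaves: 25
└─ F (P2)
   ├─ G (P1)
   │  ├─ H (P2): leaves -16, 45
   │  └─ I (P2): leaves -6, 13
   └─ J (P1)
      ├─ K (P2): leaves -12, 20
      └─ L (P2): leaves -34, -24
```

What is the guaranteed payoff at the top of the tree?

D (P2): min(-42, -1) = -42
E (P2): min(9, -27) = -27
C (P1): max(-42, -27) = -27
B (P2): min(-27, 25) = -27
H (P2): min(-16, 45) = -16
I (P2): min(-6, 13) = -6
G (P1): max(-16, -6) = -6
K (P2): min(-12, 20) = -12
L (P2): min(-34, -24) = -34
J (P1): max(-12, -34) = -12
F (P2): min(-6, -12) = -12
Root (P1): max(-27, -12) = -12

-12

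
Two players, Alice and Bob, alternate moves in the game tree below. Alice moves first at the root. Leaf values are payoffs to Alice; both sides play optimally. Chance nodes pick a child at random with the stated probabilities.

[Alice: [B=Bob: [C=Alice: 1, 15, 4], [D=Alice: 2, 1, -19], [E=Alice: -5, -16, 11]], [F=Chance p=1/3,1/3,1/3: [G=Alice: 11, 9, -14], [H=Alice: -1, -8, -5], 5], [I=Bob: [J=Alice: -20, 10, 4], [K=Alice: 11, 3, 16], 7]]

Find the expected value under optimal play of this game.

7

C (Alice): max(1, 15, 4) = 15
D (Alice): max(2, 1, -19) = 2
E (Alice): max(-5, -16, 11) = 11
B (Bob): min(15, 2, 11) = 2
G (Alice): max(11, 9, -14) = 11
H (Alice): max(-1, -8, -5) = -1
F (Chance): 1/3·11 + 1/3·-1 + 1/3·5 = 5
J (Alice): max(-20, 10, 4) = 10
K (Alice): max(11, 3, 16) = 16
I (Bob): min(10, 16, 7) = 7
Root (Alice): max(2, 5, 7) = 7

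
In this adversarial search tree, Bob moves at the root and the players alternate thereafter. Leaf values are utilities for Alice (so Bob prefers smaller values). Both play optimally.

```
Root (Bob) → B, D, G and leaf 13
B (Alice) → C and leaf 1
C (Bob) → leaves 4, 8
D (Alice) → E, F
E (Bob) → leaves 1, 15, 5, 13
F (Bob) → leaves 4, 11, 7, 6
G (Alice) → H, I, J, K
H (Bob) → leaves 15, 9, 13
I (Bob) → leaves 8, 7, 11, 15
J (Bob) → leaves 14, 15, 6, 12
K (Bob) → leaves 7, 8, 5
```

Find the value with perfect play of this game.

C (Bob): min(4, 8) = 4
B (Alice): max(4, 1) = 4
E (Bob): min(1, 15, 5, 13) = 1
F (Bob): min(4, 11, 7, 6) = 4
D (Alice): max(1, 4) = 4
H (Bob): min(15, 9, 13) = 9
I (Bob): min(8, 7, 11, 15) = 7
J (Bob): min(14, 15, 6, 12) = 6
K (Bob): min(7, 8, 5) = 5
G (Alice): max(9, 7, 6, 5) = 9
Root (Bob): min(4, 4, 9, 13) = 4

4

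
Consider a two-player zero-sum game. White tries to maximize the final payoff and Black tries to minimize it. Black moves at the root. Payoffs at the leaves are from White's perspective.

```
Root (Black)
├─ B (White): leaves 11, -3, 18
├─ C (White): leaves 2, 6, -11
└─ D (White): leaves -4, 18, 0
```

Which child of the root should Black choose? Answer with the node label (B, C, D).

B (White): max(11, -3, 18) = 18
C (White): max(2, 6, -11) = 6
D (White): max(-4, 18, 0) = 18
Root (Black): min(18, 6, 18) = 6
Black picks the child with the lowest value: C (value 6).

C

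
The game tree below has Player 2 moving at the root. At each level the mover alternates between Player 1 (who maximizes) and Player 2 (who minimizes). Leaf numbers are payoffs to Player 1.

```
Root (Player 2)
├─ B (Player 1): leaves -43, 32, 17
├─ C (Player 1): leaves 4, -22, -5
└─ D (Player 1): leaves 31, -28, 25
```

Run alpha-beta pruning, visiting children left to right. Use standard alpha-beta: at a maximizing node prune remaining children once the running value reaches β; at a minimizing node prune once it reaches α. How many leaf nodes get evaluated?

7

B [α=-∞,β=+∞]: v=32
C [α=-∞,β=32]: v=4
D [α=-∞,β=4]: v=31 after child 1 ≥ β → β-cutoff, skip 2
Root [α=-∞,β=+∞]: v=4
Leaves evaluated: 7 of 9.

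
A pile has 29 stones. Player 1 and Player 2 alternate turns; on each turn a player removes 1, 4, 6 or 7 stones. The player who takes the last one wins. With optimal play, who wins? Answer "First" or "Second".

First

Compute winning (W) and losing (L) positions by backward induction:
i:   0  1  2  3  4  5  6  7  8  9 10 11 12 13 14 15 16 17 18 19 20 21 22 23 24 25 26 27 28 29
     L  W  L  W  W  L  W  W  W  W  L  W  W  L  W  L  W  W  L  W  W  W  W  L  W  W  L  W  L  W
Position 29 is W, so the first player wins.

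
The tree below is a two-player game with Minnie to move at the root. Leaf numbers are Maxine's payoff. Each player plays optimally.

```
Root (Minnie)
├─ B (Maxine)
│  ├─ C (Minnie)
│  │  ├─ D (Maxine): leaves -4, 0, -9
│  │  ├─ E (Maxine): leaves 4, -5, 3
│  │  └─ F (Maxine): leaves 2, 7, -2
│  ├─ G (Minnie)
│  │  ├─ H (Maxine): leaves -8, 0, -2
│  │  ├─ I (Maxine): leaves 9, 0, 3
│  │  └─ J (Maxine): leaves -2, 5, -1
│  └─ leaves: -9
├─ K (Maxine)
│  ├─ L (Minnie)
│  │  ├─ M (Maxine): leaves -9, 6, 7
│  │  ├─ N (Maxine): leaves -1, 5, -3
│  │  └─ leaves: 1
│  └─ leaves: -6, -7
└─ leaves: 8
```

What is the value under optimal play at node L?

1

M: max(-9, 6, 7) = 7
N: max(-1, 5, -3) = 5
L: min(7, 5, 1) = 1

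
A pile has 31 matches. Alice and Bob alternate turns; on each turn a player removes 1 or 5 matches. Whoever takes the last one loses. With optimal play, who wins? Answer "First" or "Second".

Compute winning (W) and losing (L) positions by backward induction:
i:   0  1  2  3  4  5  6  7  8  9 10 11 12 13 14 15 16 17 18 19 20 21 22 23 24 25 26 27 28 29 30 31
     W  L  W  L  W  L  W  L  W  L  W  L  W  L  W  L  W  L  W  L  W  L  W  L  W  L  W  L  W  L  W  L
Position 31 is L, so the second player wins.

Second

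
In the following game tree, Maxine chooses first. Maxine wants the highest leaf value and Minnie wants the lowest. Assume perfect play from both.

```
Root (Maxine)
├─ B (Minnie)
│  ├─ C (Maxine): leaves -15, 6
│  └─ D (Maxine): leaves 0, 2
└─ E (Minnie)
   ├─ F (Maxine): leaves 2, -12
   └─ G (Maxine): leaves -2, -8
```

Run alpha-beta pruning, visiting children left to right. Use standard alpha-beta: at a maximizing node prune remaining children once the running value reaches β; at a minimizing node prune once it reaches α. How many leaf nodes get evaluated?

C [α=-∞,β=+∞]: v=6
D [α=-∞,β=6]: v=2
B [α=-∞,β=+∞]: v=2
F [α=2,β=+∞]: v=2
E [α=2,β=+∞]: v=2 after child 1 ≤ α → α-cutoff, skip 1
Root [α=-∞,β=+∞]: v=2
Leaves evaluated: 6 of 8.

6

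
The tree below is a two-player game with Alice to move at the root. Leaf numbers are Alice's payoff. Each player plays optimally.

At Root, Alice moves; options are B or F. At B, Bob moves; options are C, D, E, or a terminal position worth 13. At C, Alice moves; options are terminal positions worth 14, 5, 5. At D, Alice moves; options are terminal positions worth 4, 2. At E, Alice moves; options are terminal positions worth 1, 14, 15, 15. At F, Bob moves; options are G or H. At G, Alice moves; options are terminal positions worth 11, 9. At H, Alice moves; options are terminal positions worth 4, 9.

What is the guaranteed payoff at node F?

9

G: max(11, 9) = 11
H: max(4, 9) = 9
F: min(11, 9) = 9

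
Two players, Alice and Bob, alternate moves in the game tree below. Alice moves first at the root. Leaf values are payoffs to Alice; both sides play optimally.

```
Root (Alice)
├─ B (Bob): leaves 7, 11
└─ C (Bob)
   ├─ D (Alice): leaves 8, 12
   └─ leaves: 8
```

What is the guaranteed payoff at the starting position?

B (Bob): min(7, 11) = 7
D (Alice): max(8, 12) = 12
C (Bob): min(12, 8) = 8
Root (Alice): max(7, 8) = 8

8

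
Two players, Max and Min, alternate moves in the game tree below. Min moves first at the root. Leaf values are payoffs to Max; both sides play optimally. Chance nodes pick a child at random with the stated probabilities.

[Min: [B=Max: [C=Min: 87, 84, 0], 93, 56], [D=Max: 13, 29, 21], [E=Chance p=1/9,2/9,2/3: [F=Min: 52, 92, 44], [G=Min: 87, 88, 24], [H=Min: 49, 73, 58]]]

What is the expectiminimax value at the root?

C (Min): min(87, 84, 0) = 0
B (Max): max(0, 93, 56) = 93
D (Max): max(13, 29, 21) = 29
F (Min): min(52, 92, 44) = 44
G (Min): min(87, 88, 24) = 24
H (Min): min(49, 73, 58) = 49
E (Chance): 1/9·44 + 2/9·24 + 2/3·49 = 42.89
Root (Min): min(93, 29, 42.89) = 29

29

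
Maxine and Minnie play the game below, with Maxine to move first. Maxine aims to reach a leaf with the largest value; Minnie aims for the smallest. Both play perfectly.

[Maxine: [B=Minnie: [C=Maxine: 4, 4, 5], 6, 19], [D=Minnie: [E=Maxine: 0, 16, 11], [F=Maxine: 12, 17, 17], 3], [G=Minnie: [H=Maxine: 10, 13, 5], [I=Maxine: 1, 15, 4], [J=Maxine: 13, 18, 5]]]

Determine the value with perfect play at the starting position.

C (Maxine): max(4, 4, 5) = 5
B (Minnie): min(5, 6, 19) = 5
E (Maxine): max(0, 16, 11) = 16
F (Maxine): max(12, 17, 17) = 17
D (Minnie): min(16, 17, 3) = 3
H (Maxine): max(10, 13, 5) = 13
I (Maxine): max(1, 15, 4) = 15
J (Maxine): max(13, 18, 5) = 18
G (Minnie): min(13, 15, 18) = 13
Root (Maxine): max(5, 3, 13) = 13

13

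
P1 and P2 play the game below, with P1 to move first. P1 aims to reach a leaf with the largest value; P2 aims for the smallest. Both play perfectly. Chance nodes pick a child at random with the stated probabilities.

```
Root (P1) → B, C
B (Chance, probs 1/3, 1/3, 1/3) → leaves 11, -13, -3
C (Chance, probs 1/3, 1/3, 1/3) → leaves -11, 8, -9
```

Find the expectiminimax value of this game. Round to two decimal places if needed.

-1.67

B (Chance): 1/3·11 + 1/3·-13 + 1/3·-3 = -1.67
C (Chance): 1/3·-11 + 1/3·8 + 1/3·-9 = -4
Root (P1): max(-1.67, -4) = -1.67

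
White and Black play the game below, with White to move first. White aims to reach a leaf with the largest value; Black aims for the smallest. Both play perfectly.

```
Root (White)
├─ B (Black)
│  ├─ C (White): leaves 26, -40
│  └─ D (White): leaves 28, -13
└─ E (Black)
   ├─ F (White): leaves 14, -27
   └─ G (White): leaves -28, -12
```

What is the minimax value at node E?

-12

F: max(14, -27) = 14
G: max(-28, -12) = -12
E: min(14, -12) = -12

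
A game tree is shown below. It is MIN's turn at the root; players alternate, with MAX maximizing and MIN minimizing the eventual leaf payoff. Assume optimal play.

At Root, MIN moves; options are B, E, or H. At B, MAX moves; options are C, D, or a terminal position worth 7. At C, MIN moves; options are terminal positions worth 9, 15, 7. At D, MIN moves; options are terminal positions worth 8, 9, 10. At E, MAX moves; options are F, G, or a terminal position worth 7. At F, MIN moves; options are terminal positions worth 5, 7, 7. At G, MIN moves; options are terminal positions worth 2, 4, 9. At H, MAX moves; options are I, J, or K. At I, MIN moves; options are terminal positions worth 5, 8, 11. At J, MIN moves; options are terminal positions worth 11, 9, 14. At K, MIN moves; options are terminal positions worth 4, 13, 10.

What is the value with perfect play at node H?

9

I: min(5, 8, 11) = 5
J: min(11, 9, 14) = 9
K: min(4, 13, 10) = 4
H: max(5, 9, 4) = 9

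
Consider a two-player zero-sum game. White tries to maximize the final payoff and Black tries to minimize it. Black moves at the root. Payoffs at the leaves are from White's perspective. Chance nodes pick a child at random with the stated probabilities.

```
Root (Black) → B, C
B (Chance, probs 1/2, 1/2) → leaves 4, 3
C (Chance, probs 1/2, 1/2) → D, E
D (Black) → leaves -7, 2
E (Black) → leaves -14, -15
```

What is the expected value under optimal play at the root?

-11

B (Chance): 1/2·4 + 1/2·3 = 3.5
D (Black): min(-7, 2) = -7
E (Black): min(-14, -15) = -15
C (Chance): 1/2·-7 + 1/2·-15 = -11
Root (Black): min(3.5, -11) = -11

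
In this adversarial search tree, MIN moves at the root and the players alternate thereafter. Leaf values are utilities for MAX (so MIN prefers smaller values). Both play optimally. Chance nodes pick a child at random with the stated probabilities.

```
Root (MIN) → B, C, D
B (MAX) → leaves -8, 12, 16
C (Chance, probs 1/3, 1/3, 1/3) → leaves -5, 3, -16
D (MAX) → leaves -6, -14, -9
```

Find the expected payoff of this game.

-6

B (MAX): max(-8, 12, 16) = 16
C (Chance): 1/3·-5 + 1/3·3 + 1/3·-16 = -6
D (MAX): max(-6, -14, -9) = -6
Root (MIN): min(16, -6, -6) = -6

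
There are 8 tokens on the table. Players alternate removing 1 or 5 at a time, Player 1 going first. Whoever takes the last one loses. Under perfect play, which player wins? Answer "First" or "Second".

Compute winning (W) and losing (L) positions by backward induction:
i:   0  1  2  3  4  5  6  7  8
     W  L  W  L  W  L  W  L  W
Position 8 is W, so the first player wins.

First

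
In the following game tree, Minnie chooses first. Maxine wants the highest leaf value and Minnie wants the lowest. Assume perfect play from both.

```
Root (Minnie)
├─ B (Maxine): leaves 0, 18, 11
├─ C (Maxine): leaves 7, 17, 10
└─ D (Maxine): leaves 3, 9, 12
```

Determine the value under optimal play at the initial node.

12

B (Maxine): max(0, 18, 11) = 18
C (Maxine): max(7, 17, 10) = 17
D (Maxine): max(3, 9, 12) = 12
Root (Minnie): min(18, 17, 12) = 12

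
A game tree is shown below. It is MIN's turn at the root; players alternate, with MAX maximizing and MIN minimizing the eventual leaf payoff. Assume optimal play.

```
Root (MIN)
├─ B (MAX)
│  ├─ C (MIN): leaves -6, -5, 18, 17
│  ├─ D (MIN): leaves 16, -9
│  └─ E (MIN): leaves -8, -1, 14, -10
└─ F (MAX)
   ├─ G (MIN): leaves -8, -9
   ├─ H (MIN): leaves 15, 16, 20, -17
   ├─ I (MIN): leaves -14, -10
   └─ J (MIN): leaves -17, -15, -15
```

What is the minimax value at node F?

-9

G: min(-8, -9) = -9
H: min(15, 16, 20, -17) = -17
I: min(-14, -10) = -14
J: min(-17, -15, -15) = -17
F: max(-9, -17, -14, -17) = -9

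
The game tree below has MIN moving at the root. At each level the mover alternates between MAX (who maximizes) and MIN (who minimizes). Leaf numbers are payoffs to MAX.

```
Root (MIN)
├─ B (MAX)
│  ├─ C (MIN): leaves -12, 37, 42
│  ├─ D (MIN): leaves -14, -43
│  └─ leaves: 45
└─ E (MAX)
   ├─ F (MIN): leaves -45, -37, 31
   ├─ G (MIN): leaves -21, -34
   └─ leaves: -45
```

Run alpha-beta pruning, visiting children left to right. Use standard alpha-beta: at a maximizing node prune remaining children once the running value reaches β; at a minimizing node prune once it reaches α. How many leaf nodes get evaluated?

C [α=-∞,β=+∞]: v=-12
D [α=-12,β=+∞]: v=-14 after child 1 ≤ α → α-cutoff, skip 1
B [α=-∞,β=+∞]: v=45
F [α=-∞,β=45]: v=-45
G [α=-45,β=45]: v=-34
E [α=-∞,β=45]: v=-34
Root [α=-∞,β=+∞]: v=-34
Leaves evaluated: 11 of 12.

11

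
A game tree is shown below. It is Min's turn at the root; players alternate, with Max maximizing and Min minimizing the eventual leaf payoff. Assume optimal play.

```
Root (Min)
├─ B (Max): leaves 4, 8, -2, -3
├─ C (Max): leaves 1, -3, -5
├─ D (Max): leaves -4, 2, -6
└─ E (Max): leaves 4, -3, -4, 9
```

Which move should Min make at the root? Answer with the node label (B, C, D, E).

B (Max): max(4, 8, -2, -3) = 8
C (Max): max(1, -3, -5) = 1
D (Max): max(-4, 2, -6) = 2
E (Max): max(4, -3, -4, 9) = 9
Root (Min): min(8, 1, 2, 9) = 1
Min picks the child with the lowest value: C (value 1).

C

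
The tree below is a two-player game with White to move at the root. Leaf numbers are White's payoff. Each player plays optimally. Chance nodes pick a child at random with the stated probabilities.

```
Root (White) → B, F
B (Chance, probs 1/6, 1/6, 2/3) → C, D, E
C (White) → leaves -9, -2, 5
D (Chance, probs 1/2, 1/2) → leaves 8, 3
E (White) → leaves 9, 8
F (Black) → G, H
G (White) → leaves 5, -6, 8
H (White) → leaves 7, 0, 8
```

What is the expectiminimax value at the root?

8

C (White): max(-9, -2, 5) = 5
D (Chance): 1/2·8 + 1/2·3 = 5.5
E (White): max(9, 8) = 9
B (Chance): 1/6·5 + 1/6·5.5 + 2/3·9 = 7.75
G (White): max(5, -6, 8) = 8
H (White): max(7, 0, 8) = 8
F (Black): min(8, 8) = 8
Root (White): max(7.75, 8) = 8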